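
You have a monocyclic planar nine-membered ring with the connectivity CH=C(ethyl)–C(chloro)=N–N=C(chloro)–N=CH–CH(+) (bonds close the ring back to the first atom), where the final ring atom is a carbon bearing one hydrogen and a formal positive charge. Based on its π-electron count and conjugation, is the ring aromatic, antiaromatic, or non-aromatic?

Check conjugation: the double-bond atoms are sp², each contributing one p electron; the doubly-bonded nitrogens are pyridine-type — their lone pairs lie in the ring plane, leaving one electron in the p orbital; the carbocation has an empty p orbital — every position has a p orbital, so the cyclic π system is continuous.
Adding the contributions, 4 × 2 = 8 from the double-bond units + 0 from the CH(+) atom = 8.
8 is a 4n count (n = 2), so the planar conjugated ring is antiaromatic.

Antiaromatic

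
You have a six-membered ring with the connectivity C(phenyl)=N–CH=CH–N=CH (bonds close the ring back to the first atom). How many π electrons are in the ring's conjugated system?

6

Check conjugation: each doubly-bonded ring atom is sp² with one p-orbital electron; each =N– nitrogen is pyridine-type (lone pair in the sp² plane, one electron in the p orbital) — every position has a p orbital, so the cyclic π system is continuous.
Tallying contributions gives 3 × 2 = 6 from the 3 double-bond units.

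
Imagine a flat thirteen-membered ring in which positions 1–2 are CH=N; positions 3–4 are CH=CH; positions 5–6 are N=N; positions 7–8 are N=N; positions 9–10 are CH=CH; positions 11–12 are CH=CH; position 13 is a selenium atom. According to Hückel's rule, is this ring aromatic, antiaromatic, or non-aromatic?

The p orbitals form a continuous loop: the double-bond atoms are sp², each contributing one p electron; the doubly-bonded nitrogens are pyridine-type — their lone pairs lie in the ring plane, leaving one electron in the p orbital; the selenium donates one lone pair from its p orbital. The ring is fully conjugated.
Adding the contributions, 6 × 2 = 12 from the double-bond units + 2 from the Se atom = 14.
With 14 π electrons (n = 3), the Hückel 4n+2 condition holds.

Aromatic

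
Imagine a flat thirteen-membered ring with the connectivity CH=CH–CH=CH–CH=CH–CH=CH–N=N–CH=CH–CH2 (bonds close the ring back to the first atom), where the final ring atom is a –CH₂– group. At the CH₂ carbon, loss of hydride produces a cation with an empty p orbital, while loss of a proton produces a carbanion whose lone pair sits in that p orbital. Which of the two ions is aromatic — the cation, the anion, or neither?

The anion

Once that carbon is sp², every ring atom has a p orbital and both ions are fully conjugated.
Cation: 6 × 2 + 0 = 12 π electrons → 4(3), antiaromatic.
Anion: 6 × 2 + 2 = 14 π electrons → 4(3)+2, aromatic.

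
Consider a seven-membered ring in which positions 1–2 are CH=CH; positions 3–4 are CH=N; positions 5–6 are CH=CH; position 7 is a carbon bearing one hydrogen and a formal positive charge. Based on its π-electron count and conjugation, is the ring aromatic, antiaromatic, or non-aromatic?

All ring atoms are sp² and supply a p orbital to the ring (every atom in a ring double bond is sp² and brings one electron to the p orbital; each sp² =N– keeps its lone pair in-plane and puts one electron into the π system; the carbocation has an empty p orbital); the conjugation is uninterrupted.
Counting π electrons: 3 × 2 = 6 from the double-bond units + 0 from the CH(+) atom = 6.
With 6 π electrons (n = 1), the Hückel 4n+2 condition holds.

Aromatic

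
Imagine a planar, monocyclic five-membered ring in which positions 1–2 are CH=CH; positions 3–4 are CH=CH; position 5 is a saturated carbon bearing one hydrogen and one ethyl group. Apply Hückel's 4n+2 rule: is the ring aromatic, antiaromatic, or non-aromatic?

Because that saturated carbon is sp³ and has no p orbital in the ring π system at the CH(ethyl) position, the π system cannot extend all the way around the ring.
Hückel's rule only applies to fully conjugated rings, so this one is simply non-aromatic.

Non-aromatic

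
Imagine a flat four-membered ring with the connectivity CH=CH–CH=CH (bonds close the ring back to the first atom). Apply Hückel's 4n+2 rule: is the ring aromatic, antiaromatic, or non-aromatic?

Antiaromatic

Check conjugation: the double-bond atoms are sp², each contributing one p electron — every position has a p orbital, so the cyclic π system is continuous.
Counting π electrons: 2 × 2 = 4 from the 2 double-bond units.
4 is a 4n count (n = 1), so the planar conjugated ring is antiaromatic.
(This ring is cyclobutadiene.)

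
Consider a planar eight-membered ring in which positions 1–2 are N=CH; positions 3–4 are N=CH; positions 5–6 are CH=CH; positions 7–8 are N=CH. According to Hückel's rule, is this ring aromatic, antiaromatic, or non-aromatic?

Antiaromatic

Check conjugation: every atom in a ring double bond is sp² and brings one electron to the p orbital; each =N– nitrogen is pyridine-type (lone pair in the sp² plane, one electron in the p orbital) — every position has a p orbital, so the cyclic π system is continuous.
Counting π electrons: 4 × 2 = 8 from the 4 double-bond units.
8 is a 4n count (n = 2), so the planar conjugated ring is antiaromatic.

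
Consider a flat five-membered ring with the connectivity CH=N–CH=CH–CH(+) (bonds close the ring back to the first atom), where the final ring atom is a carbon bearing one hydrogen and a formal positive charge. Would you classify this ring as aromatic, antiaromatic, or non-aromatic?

The p orbitals form a continuous loop: every atom in a ring double bond is sp² and brings one electron to the p orbital; the doubly-bonded nitrogens are pyridine-type — their lone pairs lie in the ring plane, leaving one electron in the p orbital; the carbocation has an empty p orbital. The ring is fully conjugated.
Tallying contributions gives 2 × 2 = 4 from the double-bond units + 0 from the CH(+) atom = 4.
4 is a 4n count (n = 1), so the planar conjugated ring is antiaromatic.

Antiaromatic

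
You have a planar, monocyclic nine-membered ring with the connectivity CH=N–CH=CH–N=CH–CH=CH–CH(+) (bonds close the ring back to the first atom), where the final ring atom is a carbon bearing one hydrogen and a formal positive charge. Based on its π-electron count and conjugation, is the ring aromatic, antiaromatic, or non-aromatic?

Antiaromatic

Check conjugation: the double-bond atoms are sp², each contributing one p electron; each =N– nitrogen is pyridine-type (lone pair in the sp² plane, one electron in the p orbital); the carbocation has an empty p orbital — every position has a p orbital, so the cyclic π system is continuous.
Counting π electrons: 4 × 2 = 8 from the double-bond units + 0 from the CH(+) atom = 8.
8 = 4(2); a planar, fully conjugated 4n system is antiaromatic.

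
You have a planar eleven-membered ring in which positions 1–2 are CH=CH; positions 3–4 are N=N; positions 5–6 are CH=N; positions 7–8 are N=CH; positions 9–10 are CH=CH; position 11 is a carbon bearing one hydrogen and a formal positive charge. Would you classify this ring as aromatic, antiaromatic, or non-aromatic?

Aromatic

Every ring atom contributes a p orbital perpendicular to the ring (every atom in a ring double bond is sp² and brings one electron to the p orbital; each sp² =N– keeps its lone pair in-plane and puts one electron into the π system; the carbocation has an empty p orbital), so the π system is cyclic and fully conjugated.
Tallying contributions gives 5 × 2 = 10 from the double-bond units + 0 from the CH(+) atom = 10.
10 = 4(2) + 2, which satisfies Hückel's 4n+2 rule.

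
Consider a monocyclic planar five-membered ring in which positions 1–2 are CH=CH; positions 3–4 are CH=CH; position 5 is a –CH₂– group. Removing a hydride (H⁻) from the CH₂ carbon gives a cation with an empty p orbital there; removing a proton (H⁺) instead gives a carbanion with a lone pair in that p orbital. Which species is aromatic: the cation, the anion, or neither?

In both ions every ring atom is sp² and contributes a p orbital, so both rings are fully conjugated.
Cation: 2 × 2 + 0 = 4 π electrons → 4(1), antiaromatic.
Anion: 2 × 2 + 2 = 6 π electrons → 4(1)+2, aromatic.

The anion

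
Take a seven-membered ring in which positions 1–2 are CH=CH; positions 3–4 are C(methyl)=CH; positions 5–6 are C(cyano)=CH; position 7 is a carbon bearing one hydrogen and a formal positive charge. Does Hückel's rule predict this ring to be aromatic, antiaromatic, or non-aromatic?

All ring atoms are sp² and supply a p orbital to the ring (every atom in a ring double bond is sp² and brings one electron to the p orbital; the carbocation has an empty p orbital); the conjugation is uninterrupted.
Tallying contributions gives 3 × 2 = 6 from the double-bond units + 0 from the CH(+) atom = 6.
With 6 π electrons (n = 1), the Hückel 4n+2 condition holds.

Aromatic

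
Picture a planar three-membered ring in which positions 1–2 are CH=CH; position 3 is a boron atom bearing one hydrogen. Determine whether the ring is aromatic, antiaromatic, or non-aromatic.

Aromatic

The p orbitals form a continuous loop: every atom in a ring double bond is sp² and brings one electron to the p orbital; the boron has an empty p orbital. The ring is fully conjugated.
π-electron count: 1 × 2 = 2 from the double-bond unit + 0 from the BH atom = 2.
2 = 4(0) + 2, which satisfies Hückel's 4n+2 rule.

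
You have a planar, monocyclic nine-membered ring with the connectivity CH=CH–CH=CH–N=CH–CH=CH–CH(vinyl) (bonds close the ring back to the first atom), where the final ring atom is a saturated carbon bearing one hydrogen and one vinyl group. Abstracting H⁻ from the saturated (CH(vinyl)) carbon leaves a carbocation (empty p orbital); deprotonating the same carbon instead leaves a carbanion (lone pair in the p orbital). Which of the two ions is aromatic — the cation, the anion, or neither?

The anion

In either ion the ring is fully conjugated: every atom, including the new sp² carbon, supplies a p orbital.
Cation: 4 × 2 + 0 = 8 π electrons → 4(2), antiaromatic.
Anion: 4 × 2 + 2 = 10 π electrons → 4(2)+2, aromatic.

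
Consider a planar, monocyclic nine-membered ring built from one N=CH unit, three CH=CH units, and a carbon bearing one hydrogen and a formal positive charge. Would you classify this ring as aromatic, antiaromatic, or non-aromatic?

Check conjugation: each doubly-bonded ring atom is sp² with one p-orbital electron; the doubly-bonded nitrogens are pyridine-type — their lone pairs lie in the ring plane, leaving one electron in the p orbital; the carbocation has an empty p orbital — every position has a p orbital, so the cyclic π system is continuous.
Counting π electrons: 4 × 2 = 8 from the double-bond units + 0 from the CH(+) atom = 8.
With 8 = 4·2 π electrons, Hückel's rule classifies the planar ring as antiaromatic.

Antiaromatic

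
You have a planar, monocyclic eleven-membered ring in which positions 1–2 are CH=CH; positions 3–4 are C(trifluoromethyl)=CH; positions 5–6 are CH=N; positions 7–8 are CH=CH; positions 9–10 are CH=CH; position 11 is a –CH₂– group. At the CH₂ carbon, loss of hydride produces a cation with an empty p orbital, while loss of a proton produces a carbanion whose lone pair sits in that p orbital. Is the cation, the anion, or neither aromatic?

In either ion the ring is fully conjugated: every atom, including the new sp² carbon, supplies a p orbital.
Cation: 5 × 2 + 0 = 10 π electrons → 4(2)+2, aromatic.
Anion: 5 × 2 + 2 = 12 π electrons → 4(3), antiaromatic.

The cation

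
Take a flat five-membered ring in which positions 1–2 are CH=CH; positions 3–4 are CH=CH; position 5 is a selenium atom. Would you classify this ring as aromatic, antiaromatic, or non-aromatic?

Aromatic

The p orbitals form a continuous loop: the double-bond atoms are sp², each contributing one p electron; the selenium donates one lone pair from its p orbital. The ring is fully conjugated.
Adding the contributions, 2 × 2 = 4 from the double-bond units + 2 from the Se atom = 6.
With 6 π electrons (n = 1), the Hückel 4n+2 condition holds.
This is selenophene.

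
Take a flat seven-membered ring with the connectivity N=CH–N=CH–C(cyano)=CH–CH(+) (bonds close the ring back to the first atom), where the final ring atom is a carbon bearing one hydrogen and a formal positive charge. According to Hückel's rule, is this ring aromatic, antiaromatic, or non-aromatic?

All ring atoms are sp² and supply a p orbital to the ring (each doubly-bonded ring atom is sp² with one p-orbital electron; the doubly-bonded nitrogens are pyridine-type — their lone pairs lie in the ring plane, leaving one electron in the p orbital; the carbocation has an empty p orbital); the conjugation is uninterrupted.
π-electron count: 3 × 2 = 6 from the double-bond units + 0 from the CH(+) atom = 6.
With 6 π electrons (n = 1), the Hückel 4n+2 condition holds.

Aromatic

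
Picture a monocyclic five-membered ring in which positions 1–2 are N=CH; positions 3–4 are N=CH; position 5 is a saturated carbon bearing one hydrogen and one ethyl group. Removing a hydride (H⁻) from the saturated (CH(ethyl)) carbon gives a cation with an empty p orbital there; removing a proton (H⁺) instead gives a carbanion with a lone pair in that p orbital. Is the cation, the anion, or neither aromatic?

Once that carbon is sp², every ring atom has a p orbital and both ions are fully conjugated.
Cation: 2 × 2 + 0 = 4 π electrons → 4(1), antiaromatic.
Anion: 2 × 2 + 2 = 6 π electrons → 4(1)+2, aromatic.

The anion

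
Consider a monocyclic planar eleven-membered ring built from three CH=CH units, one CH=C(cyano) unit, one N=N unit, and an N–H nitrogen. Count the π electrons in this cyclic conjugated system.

Check conjugation: the double-bond atoms are sp², each contributing one p electron; the doubly-bonded nitrogens are pyridine-type — their lone pairs lie in the ring plane, leaving one electron in the p orbital; the pyrrole-type nitrogen donates its lone pair from the p orbital — every position has a p orbital, so the cyclic π system is continuous.
Counting π electrons: 5 × 2 = 10 from the double-bond units + 2 from the NH atom = 12.

12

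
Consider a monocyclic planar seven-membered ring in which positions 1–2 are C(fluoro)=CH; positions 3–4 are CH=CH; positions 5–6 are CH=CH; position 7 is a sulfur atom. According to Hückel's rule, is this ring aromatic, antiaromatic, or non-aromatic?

All ring atoms are sp² and supply a p orbital to the ring (every atom in a ring double bond is sp² and brings one electron to the p orbital; the sulfur donates one lone pair from its p orbital); the conjugation is uninterrupted.
Tallying contributions gives 3 × 2 = 6 from the double-bond units + 2 from the S atom = 8.
8 is a 4n count (n = 2), so the planar conjugated ring is antiaromatic.

Antiaromatic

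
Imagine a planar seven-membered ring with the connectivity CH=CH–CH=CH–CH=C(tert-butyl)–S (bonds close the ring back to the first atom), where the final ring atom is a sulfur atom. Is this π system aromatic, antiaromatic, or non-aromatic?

Antiaromatic

The p orbitals form a continuous loop: the double-bond atoms are sp², each contributing one p electron; the sulfur donates one lone pair from its p orbital. The ring is fully conjugated.
Counting π electrons: 3 × 2 = 6 from the double-bond units + 2 from the S atom = 8.
8 is a 4n count (n = 2), so the planar conjugated ring is antiaromatic.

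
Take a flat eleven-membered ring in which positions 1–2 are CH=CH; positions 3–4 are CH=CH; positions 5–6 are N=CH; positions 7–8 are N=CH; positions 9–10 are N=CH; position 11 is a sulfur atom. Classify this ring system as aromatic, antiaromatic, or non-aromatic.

Antiaromatic

Check conjugation: every atom in a ring double bond is sp² and brings one electron to the p orbital; the doubly-bonded nitrogens are pyridine-type — their lone pairs lie in the ring plane, leaving one electron in the p orbital; the sulfur donates one lone pair from its p orbital — every position has a p orbital, so the cyclic π system is continuous.
Tallying contributions gives 5 × 2 = 10 from the double-bond units + 2 from the S atom = 12.
12 is a 4n count (n = 3), so the planar conjugated ring is antiaromatic.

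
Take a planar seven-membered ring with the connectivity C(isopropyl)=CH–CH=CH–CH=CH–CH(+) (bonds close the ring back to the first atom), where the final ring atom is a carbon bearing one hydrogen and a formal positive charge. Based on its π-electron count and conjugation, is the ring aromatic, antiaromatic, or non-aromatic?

All ring atoms are sp² and supply a p orbital to the ring (the double-bond atoms are sp², each contributing one p electron; the carbocation has an empty p orbital); the conjugation is uninterrupted.
π-electron count: 3 × 2 = 6 from the double-bond units + 0 from the CH(+) atom = 6.
Since 6 = 4·1 + 2, the ring meets the 4n+2 criterion.

Aromatic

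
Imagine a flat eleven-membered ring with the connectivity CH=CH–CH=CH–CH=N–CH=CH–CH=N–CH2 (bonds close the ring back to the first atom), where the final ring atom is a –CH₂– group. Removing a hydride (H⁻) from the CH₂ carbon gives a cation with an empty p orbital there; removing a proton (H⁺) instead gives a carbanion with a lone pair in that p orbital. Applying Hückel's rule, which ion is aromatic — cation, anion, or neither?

The cation

In either ion the ring is fully conjugated: every atom, including the new sp² carbon, supplies a p orbital.
Cation: 5 × 2 + 0 = 10 π electrons → 4(2)+2, aromatic.
Anion: 5 × 2 + 2 = 12 π electrons → 4(3), antiaromatic.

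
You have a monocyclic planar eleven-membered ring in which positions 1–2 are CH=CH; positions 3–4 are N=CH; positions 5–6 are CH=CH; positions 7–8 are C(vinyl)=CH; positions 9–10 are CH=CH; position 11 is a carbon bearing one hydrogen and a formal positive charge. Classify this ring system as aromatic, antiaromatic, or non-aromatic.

Aromatic

Every ring atom contributes a p orbital perpendicular to the ring (the double-bond atoms are sp², each contributing one p electron; the doubly-bonded nitrogens are pyridine-type — their lone pairs lie in the ring plane, leaving one electron in the p orbital; the carbocation has an empty p orbital), so the π system is cyclic and fully conjugated.
Adding the contributions, 5 × 2 = 10 from the double-bond units + 0 from the CH(+) atom = 10.
10 = 4(2) + 2, which satisfies Hückel's 4n+2 rule.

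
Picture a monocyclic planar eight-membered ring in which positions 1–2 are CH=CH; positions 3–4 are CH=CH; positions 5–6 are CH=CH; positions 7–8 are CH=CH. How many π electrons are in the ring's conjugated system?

8

The p orbitals form a continuous loop: each doubly-bonded ring atom is sp² with one p-orbital electron. The ring is fully conjugated.
Tallying contributions gives 4 × 2 = 8 from the 4 double-bond units.
This is cyclooctatetraene.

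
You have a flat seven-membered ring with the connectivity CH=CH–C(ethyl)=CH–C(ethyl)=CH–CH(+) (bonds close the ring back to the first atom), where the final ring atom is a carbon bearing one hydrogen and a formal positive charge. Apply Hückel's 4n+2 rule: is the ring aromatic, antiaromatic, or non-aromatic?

Aromatic

Every ring atom contributes a p orbital perpendicular to the ring (the double-bond atoms are sp², each contributing one p electron; the carbocation has an empty p orbital), so the π system is cyclic and fully conjugated.
Tallying contributions gives 3 × 2 = 6 from the double-bond units + 0 from the CH(+) atom = 6.
6 = 4(1) + 2, which satisfies Hückel's 4n+2 rule.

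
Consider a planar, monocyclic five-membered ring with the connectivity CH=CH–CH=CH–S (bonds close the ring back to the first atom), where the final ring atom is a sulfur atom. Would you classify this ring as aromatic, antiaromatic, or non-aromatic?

All ring atoms are sp² and supply a p orbital to the ring (the double-bond atoms are sp², each contributing one p electron; the sulfur donates one lone pair from its p orbital); the conjugation is uninterrupted.
Tallying contributions gives 2 × 2 = 4 from the double-bond units + 2 from the S atom = 6.
Since 6 = 4·1 + 2, the ring meets the 4n+2 criterion.
This is thiophene.

Aromatic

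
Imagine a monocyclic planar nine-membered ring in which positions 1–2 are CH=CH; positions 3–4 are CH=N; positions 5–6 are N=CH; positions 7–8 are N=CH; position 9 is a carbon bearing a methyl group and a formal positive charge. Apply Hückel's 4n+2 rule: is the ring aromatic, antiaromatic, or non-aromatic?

The p orbitals form a continuous loop: each doubly-bonded ring atom is sp² with one p-orbital electron; each =N– nitrogen is pyridine-type (lone pair in the sp² plane, one electron in the p orbital); the carbocation has an empty p orbital. The ring is fully conjugated.
π-electron count: 4 × 2 = 8 from the double-bond units + 0 from the C(methyl)(+) atom = 8.
With 8 = 4·2 π electrons, Hückel's rule classifies the planar ring as antiaromatic.

Antiaromatic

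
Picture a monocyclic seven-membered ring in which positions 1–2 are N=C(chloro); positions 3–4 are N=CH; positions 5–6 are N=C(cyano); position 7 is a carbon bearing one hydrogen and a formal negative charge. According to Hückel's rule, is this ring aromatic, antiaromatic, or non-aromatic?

Antiaromatic

All ring atoms are sp² and supply a p orbital to the ring (each doubly-bonded ring atom is sp² with one p-orbital electron; each sp² =N– keeps its lone pair in-plane and puts one electron into the π system; the carbanion's lone pair occupies the p orbital); the conjugation is uninterrupted.
Counting π electrons: 3 × 2 = 6 from the double-bond units + 2 from the CH(-) atom = 8.
8 is a 4n count (n = 2), so the planar conjugated ring is antiaromatic.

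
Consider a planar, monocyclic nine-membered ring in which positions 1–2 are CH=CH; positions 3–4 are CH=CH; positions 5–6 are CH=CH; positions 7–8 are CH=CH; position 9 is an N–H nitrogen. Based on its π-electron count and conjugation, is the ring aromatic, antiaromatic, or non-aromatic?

The p orbitals form a continuous loop: the double-bond atoms are sp², each contributing one p electron; the pyrrole-type nitrogen donates its lone pair from the p orbital. The ring is fully conjugated.
Counting π electrons: 4 × 2 = 8 from the double-bond units + 2 from the NH atom = 10.
With 10 π electrons (n = 2), the Hückel 4n+2 condition holds.

Aromatic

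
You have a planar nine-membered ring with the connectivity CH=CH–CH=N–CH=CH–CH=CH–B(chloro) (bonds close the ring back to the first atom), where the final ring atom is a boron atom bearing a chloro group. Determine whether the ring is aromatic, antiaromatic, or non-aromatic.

Check conjugation: each doubly-bonded ring atom is sp² with one p-orbital electron; each =N– nitrogen is pyridine-type (lone pair in the sp² plane, one electron in the p orbital); the boron has an empty p orbital — every position has a p orbital, so the cyclic π system is continuous.
Counting π electrons: 4 × 2 = 8 from the double-bond units + 0 from the B(chloro) atom = 8.
A 4n π count (8, n = 2) in a planar conjugated ring means antiaromatic.

Antiaromatic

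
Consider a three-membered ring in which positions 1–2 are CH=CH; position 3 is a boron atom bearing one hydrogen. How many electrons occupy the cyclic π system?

All ring atoms are sp² and supply a p orbital to the ring (every atom in a ring double bond is sp² and brings one electron to the p orbital; the boron has an empty p orbital); the conjugation is uninterrupted.
π-electron count: 1 × 2 = 2 from the double-bond unit + 0 from the BH atom = 2.

2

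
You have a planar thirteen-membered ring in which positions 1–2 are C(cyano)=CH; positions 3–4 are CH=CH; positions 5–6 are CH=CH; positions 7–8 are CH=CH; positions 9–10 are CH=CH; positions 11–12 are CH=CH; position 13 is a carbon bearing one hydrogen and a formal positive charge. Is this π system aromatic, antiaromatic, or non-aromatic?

Antiaromatic

Every ring atom contributes a p orbital perpendicular to the ring (the double-bond atoms are sp², each contributing one p electron; the carbocation has an empty p orbital), so the π system is cyclic and fully conjugated.
Adding the contributions, 6 × 2 = 12 from the double-bond units + 0 from the CH(+) atom = 12.
12 = 4(3); a planar, fully conjugated 4n system is antiaromatic.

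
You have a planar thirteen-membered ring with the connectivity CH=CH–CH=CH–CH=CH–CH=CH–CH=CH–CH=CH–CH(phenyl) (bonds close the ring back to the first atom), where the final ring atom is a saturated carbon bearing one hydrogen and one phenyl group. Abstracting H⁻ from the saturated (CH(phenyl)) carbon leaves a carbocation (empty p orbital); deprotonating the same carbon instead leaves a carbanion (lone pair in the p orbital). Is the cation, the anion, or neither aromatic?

In either ion the ring is fully conjugated: every atom, including the new sp² carbon, supplies a p orbital.
Cation: 6 × 2 + 0 = 12 π electrons → 4(3), antiaromatic.
Anion: 6 × 2 + 2 = 14 π electrons → 4(3)+2, aromatic.

The anion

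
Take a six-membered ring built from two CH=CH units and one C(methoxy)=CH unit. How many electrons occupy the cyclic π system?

6

The p orbitals form a continuous loop: every atom in a ring double bond is sp² and brings one electron to the p orbital. The ring is fully conjugated.
π-electron count: 3 × 2 = 6 from the 3 double-bond units.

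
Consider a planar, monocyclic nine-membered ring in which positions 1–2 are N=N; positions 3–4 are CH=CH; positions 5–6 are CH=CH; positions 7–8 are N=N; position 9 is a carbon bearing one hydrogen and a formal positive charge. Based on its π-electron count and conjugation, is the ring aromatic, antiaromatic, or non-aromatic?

Antiaromatic

All ring atoms are sp² and supply a p orbital to the ring (the double-bond atoms are sp², each contributing one p electron; the doubly-bonded nitrogens are pyridine-type — their lone pairs lie in the ring plane, leaving one electron in the p orbital; the carbocation has an empty p orbital); the conjugation is uninterrupted.
Tallying contributions gives 4 × 2 = 8 from the double-bond units + 0 from the CH(+) atom = 8.
With 8 = 4·2 π electrons, Hückel's rule classifies the planar ring as antiaromatic.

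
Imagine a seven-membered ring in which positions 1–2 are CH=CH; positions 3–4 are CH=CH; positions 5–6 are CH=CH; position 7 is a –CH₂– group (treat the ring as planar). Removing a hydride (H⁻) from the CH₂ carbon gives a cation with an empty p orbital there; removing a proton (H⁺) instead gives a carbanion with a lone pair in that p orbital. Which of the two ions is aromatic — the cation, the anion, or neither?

The cation

Once that carbon is sp², every ring atom has a p orbital and both ions are fully conjugated.
Cation: 3 × 2 + 0 = 6 π electrons → 4(1)+2, aromatic.
Anion: 3 × 2 + 2 = 8 π electrons → 4(2), antiaromatic.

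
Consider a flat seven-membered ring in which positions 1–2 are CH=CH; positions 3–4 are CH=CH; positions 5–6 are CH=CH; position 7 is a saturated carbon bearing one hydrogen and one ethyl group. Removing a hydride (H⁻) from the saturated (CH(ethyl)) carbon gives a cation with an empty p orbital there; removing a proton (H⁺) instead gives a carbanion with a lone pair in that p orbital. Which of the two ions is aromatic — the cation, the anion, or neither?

The cation

In both ions every ring atom is sp² and contributes a p orbital, so both rings are fully conjugated.
Cation: 3 × 2 + 0 = 6 π electrons → 4(1)+2, aromatic.
Anion: 3 × 2 + 2 = 8 π electrons → 4(2), antiaromatic.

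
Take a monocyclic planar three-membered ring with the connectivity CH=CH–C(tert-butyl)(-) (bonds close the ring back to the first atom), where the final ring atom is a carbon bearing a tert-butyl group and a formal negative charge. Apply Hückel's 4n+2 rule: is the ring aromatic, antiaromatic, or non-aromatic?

The p orbitals form a continuous loop: every atom in a ring double bond is sp² and brings one electron to the p orbital; the carbanion's lone pair occupies the p orbital. The ring is fully conjugated.
π-electron count: 1 × 2 = 2 from the double-bond unit + 2 from the C(tert-butyl)(-) atom = 4.
4 = 4(1); a planar, fully conjugated 4n system is antiaromatic.

Antiaromatic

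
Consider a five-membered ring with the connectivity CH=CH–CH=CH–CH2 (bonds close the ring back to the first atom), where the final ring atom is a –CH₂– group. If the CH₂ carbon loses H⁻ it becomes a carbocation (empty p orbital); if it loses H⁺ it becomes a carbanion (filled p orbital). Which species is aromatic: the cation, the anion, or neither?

The anion

In both ions every ring atom is sp² and contributes a p orbital, so both rings are fully conjugated.
Cation: 2 × 2 + 0 = 4 π electrons → 4(1), antiaromatic.
Anion: 2 × 2 + 2 = 6 π electrons → 4(1)+2, aromatic.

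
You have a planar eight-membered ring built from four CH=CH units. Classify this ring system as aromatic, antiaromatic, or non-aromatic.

All ring atoms are sp² and supply a p orbital to the ring (each doubly-bonded ring atom is sp² with one p-orbital electron); the conjugation is uninterrupted.
Counting π electrons: 4 × 2 = 8 from the 4 double-bond units.
With 8 = 4·2 π electrons, Hückel's rule classifies the planar ring as antiaromatic.

Antiaromatic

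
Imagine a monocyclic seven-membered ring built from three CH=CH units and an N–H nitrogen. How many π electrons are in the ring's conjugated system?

8

Every ring atom contributes a p orbital perpendicular to the ring (each doubly-bonded ring atom is sp² with one p-orbital electron; the pyrrole-type nitrogen donates its lone pair from the p orbital), so the π system is cyclic and fully conjugated.
Counting π electrons: 3 × 2 = 6 from the double-bond units + 2 from the NH atom = 8.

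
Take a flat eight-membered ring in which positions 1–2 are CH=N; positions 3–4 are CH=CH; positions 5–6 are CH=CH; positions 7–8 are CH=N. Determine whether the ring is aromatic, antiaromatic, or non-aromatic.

Antiaromatic

The p orbitals form a continuous loop: every atom in a ring double bond is sp² and brings one electron to the p orbital; each sp² =N– keeps its lone pair in-plane and puts one electron into the π system. The ring is fully conjugated.
Counting π electrons: 4 × 2 = 8 from the 4 double-bond units.
A 4n π count (8, n = 2) in a planar conjugated ring means antiaromatic.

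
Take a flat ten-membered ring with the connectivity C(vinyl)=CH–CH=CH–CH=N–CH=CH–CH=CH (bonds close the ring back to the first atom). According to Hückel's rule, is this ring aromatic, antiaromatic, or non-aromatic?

All ring atoms are sp² and supply a p orbital to the ring (each doubly-bonded ring atom is sp² with one p-orbital electron; the doubly-bonded nitrogens are pyridine-type — their lone pairs lie in the ring plane, leaving one electron in the p orbital); the conjugation is uninterrupted.
Counting π electrons: 5 × 2 = 10 from the 5 double-bond units.
10 = 4(2) + 2, which satisfies Hückel's 4n+2 rule.

Aromatic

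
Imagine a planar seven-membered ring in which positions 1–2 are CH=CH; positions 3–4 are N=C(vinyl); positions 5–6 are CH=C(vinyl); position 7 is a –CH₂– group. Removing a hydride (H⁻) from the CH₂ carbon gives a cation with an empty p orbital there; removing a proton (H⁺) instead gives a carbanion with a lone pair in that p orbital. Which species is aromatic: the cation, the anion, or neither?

The cation

In either ion the ring is fully conjugated: every atom, including the new sp² carbon, supplies a p orbital.
Cation: 3 × 2 + 0 = 6 π electrons → 4(1)+2, aromatic.
Anion: 3 × 2 + 2 = 8 π electrons → 4(2), antiaromatic.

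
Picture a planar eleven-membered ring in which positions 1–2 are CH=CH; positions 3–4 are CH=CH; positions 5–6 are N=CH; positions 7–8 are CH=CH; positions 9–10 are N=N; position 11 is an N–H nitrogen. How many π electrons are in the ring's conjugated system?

12

Every ring atom contributes a p orbital perpendicular to the ring (the double-bond atoms are sp², each contributing one p electron; each sp² =N– keeps its lone pair in-plane and puts one electron into the π system; the pyrrole-type nitrogen donates its lone pair from the p orbital), so the π system is cyclic and fully conjugated.
Adding the contributions, 5 × 2 = 10 from the double-bond units + 2 from the NH atom = 12.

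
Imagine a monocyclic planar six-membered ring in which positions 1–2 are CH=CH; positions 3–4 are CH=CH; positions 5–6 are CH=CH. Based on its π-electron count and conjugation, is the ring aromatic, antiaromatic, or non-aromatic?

All ring atoms are sp² and supply a p orbital to the ring (each doubly-bonded ring atom is sp² with one p-orbital electron); the conjugation is uninterrupted.
π-electron count: 3 × 2 = 6 from the 3 double-bond units.
That gives a 4n+2 count (6, n = 1).

Aromatic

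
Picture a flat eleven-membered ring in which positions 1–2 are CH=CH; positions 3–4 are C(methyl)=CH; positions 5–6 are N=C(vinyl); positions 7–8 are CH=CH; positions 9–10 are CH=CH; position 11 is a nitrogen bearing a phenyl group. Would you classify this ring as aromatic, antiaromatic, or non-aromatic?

Antiaromatic

All ring atoms are sp² and supply a p orbital to the ring (every atom in a ring double bond is sp² and brings one electron to the p orbital; each =N– nitrogen is pyridine-type (lone pair in the sp² plane, one electron in the p orbital); the pyrrole-type nitrogen donates its lone pair from the p orbital); the conjugation is uninterrupted.
Adding the contributions, 5 × 2 = 10 from the double-bond units + 2 from the N(phenyl) atom = 12.
With 12 = 4·3 π electrons, Hückel's rule classifies the planar ring as antiaromatic.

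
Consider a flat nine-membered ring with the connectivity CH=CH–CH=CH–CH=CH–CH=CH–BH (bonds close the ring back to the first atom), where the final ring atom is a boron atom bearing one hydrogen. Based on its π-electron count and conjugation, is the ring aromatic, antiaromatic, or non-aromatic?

Check conjugation: the double-bond atoms are sp², each contributing one p electron; the boron has an empty p orbital — every position has a p orbital, so the cyclic π system is continuous.
Adding the contributions, 4 × 2 = 8 from the double-bond units + 0 from the BH atom = 8.
With 8 = 4·2 π electrons, Hückel's rule classifies the planar ring as antiaromatic.

Antiaromatic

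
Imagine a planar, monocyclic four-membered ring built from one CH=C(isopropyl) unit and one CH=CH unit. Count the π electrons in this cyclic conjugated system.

All ring atoms are sp² and supply a p orbital to the ring (every atom in a ring double bond is sp² and brings one electron to the p orbital); the conjugation is uninterrupted.
Adding the contributions, 2 × 2 = 4 from the 2 double-bond units.

4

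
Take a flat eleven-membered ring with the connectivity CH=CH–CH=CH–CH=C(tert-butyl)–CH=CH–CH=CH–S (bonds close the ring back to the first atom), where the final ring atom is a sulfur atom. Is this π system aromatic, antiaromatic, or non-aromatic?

Every ring atom contributes a p orbital perpendicular to the ring (each doubly-bonded ring atom is sp² with one p-orbital electron; the sulfur donates one lone pair from its p orbital), so the π system is cyclic and fully conjugated.
Counting π electrons: 5 × 2 = 10 from the double-bond units + 2 from the S atom = 12.
12 is a 4n count (n = 3), so the planar conjugated ring is antiaromatic.

Antiaromatic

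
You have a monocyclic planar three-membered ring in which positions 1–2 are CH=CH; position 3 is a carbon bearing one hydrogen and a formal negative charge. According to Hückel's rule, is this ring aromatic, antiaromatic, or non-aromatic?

Antiaromatic

All ring atoms are sp² and supply a p orbital to the ring (each doubly-bonded ring atom is sp² with one p-orbital electron; the carbanion's lone pair occupies the p orbital); the conjugation is uninterrupted.
Tallying contributions gives 1 × 2 = 2 from the double-bond unit + 2 from the CH(-) atom = 4.
4 = 4(1); a planar, fully conjugated 4n system is antiaromatic.
This is the cyclopropenyl anion.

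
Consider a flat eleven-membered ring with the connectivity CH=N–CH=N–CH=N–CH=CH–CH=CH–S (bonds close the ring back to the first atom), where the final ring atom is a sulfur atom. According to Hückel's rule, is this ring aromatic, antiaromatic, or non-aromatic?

Antiaromatic

All ring atoms are sp² and supply a p orbital to the ring (every atom in a ring double bond is sp² and brings one electron to the p orbital; each sp² =N– keeps its lone pair in-plane and puts one electron into the π system; the sulfur donates one lone pair from its p orbital); the conjugation is uninterrupted.
π-electron count: 5 × 2 = 10 from the double-bond units + 2 from the S atom = 12.
12 = 4(3); a planar, fully conjugated 4n system is antiaromatic.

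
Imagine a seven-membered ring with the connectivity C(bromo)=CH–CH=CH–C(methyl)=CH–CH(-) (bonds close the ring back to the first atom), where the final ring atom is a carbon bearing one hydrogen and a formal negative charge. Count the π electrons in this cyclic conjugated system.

Every ring atom contributes a p orbital perpendicular to the ring (every atom in a ring double bond is sp² and brings one electron to the p orbital; the carbanion's lone pair occupies the p orbital), so the π system is cyclic and fully conjugated.
Counting π electrons: 3 × 2 = 6 from the double-bond units + 2 from the CH(-) atom = 8.

8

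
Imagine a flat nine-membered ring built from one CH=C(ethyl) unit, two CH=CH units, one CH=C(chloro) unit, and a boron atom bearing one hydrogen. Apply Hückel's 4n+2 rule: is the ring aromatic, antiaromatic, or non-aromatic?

Antiaromatic

All ring atoms are sp² and supply a p orbital to the ring (the double-bond atoms are sp², each contributing one p electron; the boron has an empty p orbital); the conjugation is uninterrupted.
π-electron count: 4 × 2 = 8 from the double-bond units + 0 from the BH atom = 8.
With 8 = 4·2 π electrons, Hückel's rule classifies the planar ring as antiaromatic.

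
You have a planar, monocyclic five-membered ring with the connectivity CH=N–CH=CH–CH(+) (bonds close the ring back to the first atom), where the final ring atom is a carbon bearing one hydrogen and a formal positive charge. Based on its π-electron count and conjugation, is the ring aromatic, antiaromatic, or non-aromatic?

Antiaromatic

Every ring atom contributes a p orbital perpendicular to the ring (each doubly-bonded ring atom is sp² with one p-orbital electron; the doubly-bonded nitrogens are pyridine-type — their lone pairs lie in the ring plane, leaving one electron in the p orbital; the carbocation has an empty p orbital), so the π system is cyclic and fully conjugated.
Adding the contributions, 2 × 2 = 4 from the double-bond units + 0 from the CH(+) atom = 4.
A 4n π count (4, n = 1) in a planar conjugated ring means antiaromatic.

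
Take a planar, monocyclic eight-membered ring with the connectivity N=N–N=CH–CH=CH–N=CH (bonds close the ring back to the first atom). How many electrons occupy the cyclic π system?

8

Check conjugation: the double-bond atoms are sp², each contributing one p electron; each sp² =N– keeps its lone pair in-plane and puts one electron into the π system — every position has a p orbital, so the cyclic π system is continuous.
Counting π electrons: 4 × 2 = 8 from the 4 double-bond units.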